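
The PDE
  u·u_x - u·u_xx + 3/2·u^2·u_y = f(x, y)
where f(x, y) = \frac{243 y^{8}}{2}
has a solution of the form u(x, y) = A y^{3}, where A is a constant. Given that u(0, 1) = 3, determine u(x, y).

Substitute the ansatz u = A y^{3} into the left-hand side.
Derivatives of the ansatz:
  u_x = 0
  u_xx = 0
  u_y = 3 A y^{2}
Term by term:
  u·u_x = 0
  -u·u_xx = 0
  3/2·u^2·u_y = \frac{9 A^{3} y^{8}}{2}
So the left-hand side equals
  \frac{9 A^{3} y^{8}}{2}
This must equal f(x, y) = \frac{243 y^{8}}{2} identically.
Matching coefficients of the independent functions:
  [y^{8}]:  \frac{9 A^{3}}{2} = \frac{243}{2}
Solving: A = 3.
Check against the point condition:
  u(0, 1) = 3  ⟹  A = 3  ✓
Hence u(x, y) = 3 y^{3}.

Answer: u(x, y) = 3 y^{3}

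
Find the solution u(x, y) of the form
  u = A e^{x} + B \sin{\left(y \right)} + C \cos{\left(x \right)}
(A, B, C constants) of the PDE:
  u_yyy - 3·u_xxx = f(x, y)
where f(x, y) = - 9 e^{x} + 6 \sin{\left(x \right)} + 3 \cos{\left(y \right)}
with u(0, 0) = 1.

Substitute the ansatz u = A e^{x} + B \sin{\left(y \right)} + C \cos{\left(x \right)} into the left-hand side.
Derivatives of the ansatz:
  u_yyy = - B \cos{\left(y \right)}
  u_xxx = A e^{x} + C \sin{\left(x \right)}
Term by term:
  u_yyy = - B \cos{\left(y \right)}
  -3·u_xxx = - 3 A e^{x} - 3 C \sin{\left(x \right)}
So the left-hand side equals
  - 3 A e^{x} - B \cos{\left(y \right)} - 3 C \sin{\left(x \right)}
This must equal f(x, y) = - 9 e^{x} + 6 \sin{\left(x \right)} + 3 \cos{\left(y \right)} identically.
Matching coefficients of the independent functions:
  [e^{x}]:  - 3 A = -9
  [\sin{\left(x \right)}]:  - 3 C = 6
  [\cos{\left(y \right)}]:  - B = 3
Solving: A = 3, B = -3, C = -2.
Check against the point condition:
  u(0, 0) = 1  ⟹  A + C = 1  ✓
Hence u(x, y) = 3 e^{x} - 3 \sin{\left(y \right)} - 2 \cos{\left(x \right)}.

Answer: u(x, y) = 3 e^{x} - 3 \sin{\left(y \right)} - 2 \cos{\left(x \right)}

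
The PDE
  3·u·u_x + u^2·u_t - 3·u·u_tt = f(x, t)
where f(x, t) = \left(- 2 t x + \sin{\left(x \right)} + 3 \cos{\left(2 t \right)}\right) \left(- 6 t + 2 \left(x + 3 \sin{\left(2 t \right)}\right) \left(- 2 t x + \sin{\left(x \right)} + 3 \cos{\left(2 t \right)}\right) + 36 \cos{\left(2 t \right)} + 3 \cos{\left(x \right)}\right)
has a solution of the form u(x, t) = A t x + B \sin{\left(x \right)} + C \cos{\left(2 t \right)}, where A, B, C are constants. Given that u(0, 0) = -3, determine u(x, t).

Substitute the ansatz u = A t x + B \sin{\left(x \right)} + C \cos{\left(2 t \right)} into the left-hand side.
Derivatives of the ansatz:
  u_x = A t + B \cos{\left(x \right)}
  u_t = A x - 2 C \sin{\left(2 t \right)}
  u_tt = - 4 C \cos{\left(2 t \right)}
Term by term:
  3·u·u_x = 3 A^{2} t^{2} x + 3 A B t x \cos{\left(x \right)} + 3 A B t \sin{\left(x \right)} + 3 A C t \cos{\left(2 t \right)} + 3 B^{2} \sin{\left(x \right)} \cos{\left(x \right)} + 3 B C \cos{\left(2 t \right)} \cos{\left(x \right)}
  u^2·u_t = A^{3} t^{2} x^{3} + 2 A^{2} B t x^{2} \sin{\left(x \right)} - 2 A^{2} C t^{2} x^{2} \sin{\left(2 t \right)} + 2 A^{2} C t x^{2} \cos{\left(2 t \right)} + A B^{2} x \sin^{2}{\left(x \right)} - 4 A B C t x \sin{\left(2 t \right)} \sin{\left(x \right)} + 2 A B C x \sin{\left(x \right)} \cos{\left(2 t \right)} - 4 A C^{2} t x \sin{\left(2 t \right)} \cos{\left(2 t \right)} + A C^{2} x \cos^{2}{\left(2 t \right)} - 2 B^{2} C \sin{\left(2 t \right)} \sin^{2}{\left(x \right)} - 4 B C^{2} \sin{\left(2 t \right)} \sin{\left(x \right)} \cos{\left(2 t \right)} - 2 C^{3} \sin{\left(2 t \right)} \cos^{2}{\left(2 t \right)}
  -3·u·u_tt = 12 A C t x \cos{\left(2 t \right)} + 12 B C \sin{\left(x \right)} \cos{\left(2 t \right)} + 12 C^{2} \cos^{2}{\left(2 t \right)}
So the left-hand side equals
  A^{3} t^{2} x^{3} + 2 A^{2} B t x^{2} \sin{\left(x \right)} - 2 A^{2} C t^{2} x^{2} \sin{\left(2 t \right)} + 2 A^{2} C t x^{2} \cos{\left(2 t \right)} + 3 A^{2} t^{2} x + A B^{2} x \sin^{2}{\left(x \right)} - 4 A B C t x \sin{\left(2 t \right)} \sin{\left(x \right)} + 2 A B C x \sin{\left(x \right)} \cos{\left(2 t \right)} + 3 A B t x \cos{\left(x \right)} + 3 A B t \sin{\left(x \right)} - 4 A C^{2} t x \sin{\left(2 t \right)} \cos{\left(2 t \right)} + A C^{2} x \cos^{2}{\left(2 t \right)} + 12 A C t x \cos{\left(2 t \right)} + 3 A C t \cos{\left(2 t \right)} - 2 B^{2} C \sin{\left(2 t \right)} \sin^{2}{\left(x \right)} + 3 B^{2} \sin{\left(x \right)} \cos{\left(x \right)} - 4 B C^{2} \sin{\left(2 t \right)} \sin{\left(x \right)} \cos{\left(2 t \right)} + 12 B C \sin{\left(x \right)} \cos{\left(2 t \right)} + 3 B C \cos{\left(2 t \right)} \cos{\left(x \right)} - 2 C^{3} \sin{\left(2 t \right)} \cos^{2}{\left(2 t \right)} + 12 C^{2} \cos^{2}{\left(2 t \right)}
This must equal f(x, t) identically; expanded, f = 8 t^{2} x^{3} + 24 t^{2} x^{2} \sin{\left(2 t \right)} + 12 t^{2} x - 8 t x^{2} \sin{\left(x \right)} - 24 t x^{2} \cos{\left(2 t \right)} - 24 t x \sin{\left(2 t \right)} \sin{\left(x \right)} - 72 t x \sin{\left(2 t \right)} \cos{\left(2 t \right)} - 72 t x \cos{\left(2 t \right)} - 6 t x \cos{\left(x \right)} - 6 t \sin{\left(x \right)} - 18 t \cos{\left(2 t \right)} + 2 x \sin^{2}{\left(x \right)} + 12 x \sin{\left(x \right)} \cos{\left(2 t \right)} + 18 x \cos^{2}{\left(2 t \right)} + 6 \sin{\left(2 t \right)} \sin^{2}{\left(x \right)} + 36 \sin{\left(2 t \right)} \sin{\left(x \right)} \cos{\left(2 t \right)} + 54 \sin{\left(2 t \right)} \cos^{2}{\left(2 t \right)} + 36 \sin{\left(x \right)} \cos{\left(2 t \right)} + 3 \sin{\left(x \right)} \cos{\left(x \right)} + 108 \cos^{2}{\left(2 t \right)} + 9 \cos{\left(2 t \right)} \cos{\left(x \right)}.
Matching coefficients of the independent functions:
(each divided by its leading coefficient; functions giving the same equation are listed together)
  [t \sin{\left(x \right)}, t x \cos{\left(x \right)}]:  A B + 2 = 0
  [t \cos{\left(2 t \right)}, t x \cos{\left(2 t \right)}]:  A C + 6 = 0
  [t^{2} x]:  A^{2} - 4 = 0
  [t^{2} x^{3}]:  A^{3} - 8 = 0
  [x \sin^{2}{\left(x \right)}]:  A B^{2} - 2 = 0
  [x \cos^{2}{\left(2 t \right)}, t x \sin{\left(2 t \right)} \cos{\left(2 t \right)}]:  A C^{2} - 18 = 0
  [\sin{\left(2 t \right)} \sin^{2}{\left(x \right)}]:  B^{2} C + 3 = 0
  [\sin{\left(2 t \right)} \cos^{2}{\left(2 t \right)}]:  C^{3} + 27 = 0
  [\sin{\left(x \right)} \cos{\left(2 t \right)}, \cos{\left(2 t \right)} \cos{\left(x \right)}]:  B C - 3 = 0
  [\sin{\left(x \right)} \cos{\left(x \right)}]:  B^{2} - 1 = 0
  [t x^{2} \sin{\left(x \right)}]:  A^{2} B + 4 = 0
  [t x^{2} \cos{\left(2 t \right)}, t^{2} x^{2} \sin{\left(2 t \right)}]:  A^{2} C + 12 = 0
  [x \sin{\left(x \right)} \cos{\left(2 t \right)}, t x \sin{\left(2 t \right)} \sin{\left(x \right)}]:  A B C - 6 = 0
  [\sin{\left(2 t \right)} \sin{\left(x \right)} \cos{\left(2 t \right)}]:  B C^{2} + 9 = 0
  [\cos^{2}{\left(2 t \right)}]:  C^{2} - 9 = 0
Solving: A = 2, B = -1, C = -3.
Check against the point condition:
  u(0, 0) = -3  ⟹  C = -3  ✓
Hence u(x, t) = 2 t x - \sin{\left(x \right)} - 3 \cos{\left(2 t \right)}.

Answer: u(x, t) = 2 t x - \sin{\left(x \right)} - 3 \cos{\left(2 t \right)}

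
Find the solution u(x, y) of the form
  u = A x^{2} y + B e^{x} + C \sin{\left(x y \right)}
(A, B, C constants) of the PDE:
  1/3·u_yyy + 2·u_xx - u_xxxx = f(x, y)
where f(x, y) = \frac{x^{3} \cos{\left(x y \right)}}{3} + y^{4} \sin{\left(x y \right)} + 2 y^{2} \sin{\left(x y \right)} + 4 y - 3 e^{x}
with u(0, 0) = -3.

Answer: u(x, y) = x^{2} y - 3 e^{x} - \sin{\left(x y \right)}

Derivation:
Substitute the ansatz u = A x^{2} y + B e^{x} + C \sin{\left(x y \right)} into the left-hand side.
Derivatives of the ansatz:
  u_yyy = - C x^{3} \cos{\left(x y \right)}
  u_xx = 2 A y + B e^{x} - C y^{2} \sin{\left(x y \right)}
  u_xxxx = B e^{x} + C y^{4} \sin{\left(x y \right)}
Term by term:
  1/3·u_yyy = - \frac{C x^{3} \cos{\left(x y \right)}}{3}
  2·u_xx = 4 A y + 2 B e^{x} - 2 C y^{2} \sin{\left(x y \right)}
  -u_xxxx = - B e^{x} - C y^{4} \sin{\left(x y \right)}
So the left-hand side equals
  4 A y + B e^{x} - \frac{C x^{3} \cos{\left(x y \right)}}{3} - C y^{4} \sin{\left(x y \right)} - 2 C y^{2} \sin{\left(x y \right)}
This must equal f(x, y) = \frac{x^{3} \cos{\left(x y \right)}}{3} + y^{4} \sin{\left(x y \right)} + 2 y^{2} \sin{\left(x y \right)} + 4 y - 3 e^{x} identically.
Matching coefficients of the independent functions:
  [y]:  4 A = 4
  [x^{3} \cos{\left(x y \right)}]:  - \frac{C}{3} = \frac{1}{3}
  [y^{2} \sin{\left(x y \right)}]:  - 2 C = 2
  [y^{4} \sin{\left(x y \right)}]:  - C = 1
  [e^{x}]:  B = -3
Solving: A = 1, B = -3, C = -1.
Check against the point condition:
  u(0, 0) = -3  ⟹  B = -3  ✓
Hence u(x, y) = x^{2} y - 3 e^{x} - \sin{\left(x y \right)}.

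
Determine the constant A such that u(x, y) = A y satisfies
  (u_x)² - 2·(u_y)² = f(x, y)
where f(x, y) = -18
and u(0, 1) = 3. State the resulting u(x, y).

Substitute the ansatz u = A y into the left-hand side.
Derivatives of the ansatz:
  u_x = 0
  u_y = A
Term by term:
  (u_x)² = 0
  -2·(u_y)² = - 2 A^{2}
So the left-hand side equals
  - 2 A^{2}
This must equal f(x, y) = -18 identically.
Matching coefficients of the independent functions:
  [constant term]:  - 2 A^{2} = -18
These equations allow (A) = (-3) or (3).
Impose the point condition(s):
  u(0, 1) = 3  ⟹  A = 3
Only A = 3 satisfies everything.
Hence u(x, y) = 3 y.

Answer: u(x, y) = 3 y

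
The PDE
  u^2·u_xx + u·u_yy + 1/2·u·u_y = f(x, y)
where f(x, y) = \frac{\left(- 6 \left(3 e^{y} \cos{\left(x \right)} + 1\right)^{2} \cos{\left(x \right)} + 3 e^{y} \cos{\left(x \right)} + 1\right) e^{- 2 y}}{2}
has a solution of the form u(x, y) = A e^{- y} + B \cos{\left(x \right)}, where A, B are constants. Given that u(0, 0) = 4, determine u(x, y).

Substitute the ansatz u = A e^{- y} + B \cos{\left(x \right)} into the left-hand side.
Derivatives of the ansatz:
  u_xx = - B \cos{\left(x \right)}
  u_yy = A e^{- y}
  u_y = - A e^{- y}
Term by term:
  u^2·u_xx = - A^{2} B e^{- 2 y} \cos{\left(x \right)} - 2 A B^{2} e^{- y} \cos^{2}{\left(x \right)} - B^{3} \cos^{3}{\left(x \right)}
  u·u_yy = A^{2} e^{- 2 y} + A B e^{- y} \cos{\left(x \right)}
  1/2·u·u_y = - \frac{A^{2} e^{- 2 y}}{2} - \frac{A B e^{- y} \cos{\left(x \right)}}{2}
So the left-hand side equals
  - A^{2} B e^{- 2 y} \cos{\left(x \right)} + \frac{A^{2} e^{- 2 y}}{2} - 2 A B^{2} e^{- y} \cos^{2}{\left(x \right)} + \frac{A B e^{- y} \cos{\left(x \right)}}{2} - B^{3} \cos^{3}{\left(x \right)}
This must equal f(x, y) identically; expanded, f = - 27 \cos^{3}{\left(x \right)} - 18 e^{- y} \cos^{2}{\left(x \right)} + \frac{3 e^{- y} \cos{\left(x \right)}}{2} - 3 e^{- 2 y} \cos{\left(x \right)} + \frac{e^{- 2 y}}{2}.
Matching coefficients of the independent functions:
  [e^{- 2 y} \cos{\left(x \right)}]:  - A^{2} B = -3
  [e^{- y} \cos{\left(x \right)}]:  \frac{A B}{2} = \frac{3}{2}
  [e^{- y} \cos^{2}{\left(x \right)}]:  - 2 A B^{2} = -18
  [e^{- 2 y}]:  \frac{A^{2}}{2} = \frac{1}{2}
  [\cos^{3}{\left(x \right)}]:  - B^{3} = -27
Solving: A = 1, B = 3.
Check against the point condition:
  u(0, 0) = 4  ⟹  A + B = 4  ✓
Hence u(x, y) = 3 \cos{\left(x \right)} + e^{- y}.

Answer: u(x, y) = 3 \cos{\left(x \right)} + e^{- y}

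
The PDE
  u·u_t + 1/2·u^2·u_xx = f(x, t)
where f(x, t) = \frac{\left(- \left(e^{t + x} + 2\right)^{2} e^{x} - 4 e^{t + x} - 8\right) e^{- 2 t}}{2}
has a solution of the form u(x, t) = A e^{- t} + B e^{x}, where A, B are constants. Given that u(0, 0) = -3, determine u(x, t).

Substitute the ansatz u = A e^{- t} + B e^{x} into the left-hand side.
Derivatives of the ansatz:
  u_t = - A e^{- t}
  u_xx = B e^{x}
Term by term:
  u·u_t = - A^{2} e^{- 2 t} - A B e^{- t} e^{x}
  1/2·u^2·u_xx = \frac{A^{2} B e^{- 2 t} e^{x}}{2} + A B^{2} e^{- t} e^{2 x} + \frac{B^{3} e^{3 x}}{2}
So the left-hand side equals
  \frac{A^{2} B e^{- 2 t} e^{x}}{2} - A^{2} e^{- 2 t} + A B^{2} e^{- t} e^{2 x} - A B e^{- t} e^{x} + \frac{B^{3} e^{3 x}}{2}
This must equal f(x, t) identically; expanded, f = - \frac{e^{3 x}}{2} - 2 e^{- t} e^{2 x} - 2 e^{- t} e^{x} - 2 e^{- 2 t} e^{x} - 4 e^{- 2 t}.
Matching coefficients of the independent functions:
  [e^{- 2 t} e^{x}]:  \frac{A^{2} B}{2} = -2
  [e^{- t} e^{x}]:  - A B = -2
  [e^{- t} e^{2 x}]:  A B^{2} = -2
  [e^{- 2 t}]:  - A^{2} = -4
  [e^{3 x}]:  \frac{B^{3}}{2} = - \frac{1}{2}
Solving: A = -2, B = -1.
Check against the point condition:
  u(0, 0) = -3  ⟹  A + B = -3  ✓
Hence u(x, t) = - e^{x} - 2 e^{- t}.

Answer: u(x, t) = - e^{x} - 2 e^{- t}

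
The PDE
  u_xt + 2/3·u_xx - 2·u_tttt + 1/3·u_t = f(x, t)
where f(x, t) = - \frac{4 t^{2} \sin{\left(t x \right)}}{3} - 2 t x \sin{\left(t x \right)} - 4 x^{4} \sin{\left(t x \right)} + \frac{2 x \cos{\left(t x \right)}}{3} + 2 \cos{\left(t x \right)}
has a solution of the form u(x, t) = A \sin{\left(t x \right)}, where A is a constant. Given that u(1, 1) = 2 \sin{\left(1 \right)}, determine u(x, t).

Substitute the ansatz u = A \sin{\left(t x \right)} into the left-hand side.
Derivatives of the ansatz:
  u_xt = - A t x \sin{\left(t x \right)} + A \cos{\left(t x \right)}
  u_xx = - A t^{2} \sin{\left(t x \right)}
  u_tttt = A x^{4} \sin{\left(t x \right)}
  u_t = A x \cos{\left(t x \right)}
Term by term:
  u_xt = - A t x \sin{\left(t x \right)} + A \cos{\left(t x \right)}
  2/3·u_xx = - \frac{2 A t^{2} \sin{\left(t x \right)}}{3}
  -2·u_tttt = - 2 A x^{4} \sin{\left(t x \right)}
  1/3·u_t = \frac{A x \cos{\left(t x \right)}}{3}
So the left-hand side equals
  - \frac{2 A t^{2} \sin{\left(t x \right)}}{3} - A t x \sin{\left(t x \right)} - 2 A x^{4} \sin{\left(t x \right)} + \frac{A x \cos{\left(t x \right)}}{3} + A \cos{\left(t x \right)}
This must equal f(x, t) = - \frac{4 t^{2} \sin{\left(t x \right)}}{3} - 2 t x \sin{\left(t x \right)} - 4 x^{4} \sin{\left(t x \right)} + \frac{2 x \cos{\left(t x \right)}}{3} + 2 \cos{\left(t x \right)} identically.
Matching coefficients of the independent functions:
  [t^{2} \sin{\left(t x \right)}]:  - \frac{2 A}{3} = - \frac{4}{3}
  [x \cos{\left(t x \right)}]:  \frac{A}{3} = \frac{2}{3}
  [x^{4} \sin{\left(t x \right)}]:  - 2 A = -4
  [t x \sin{\left(t x \right)}]:  - A = -2
  [\cos{\left(t x \right)}]:  A = 2
Solving: A = 2.
Check against the point condition:
  u(1, 1) = 2 \sin{\left(1 \right)}  ⟹  A \sin{\left(1 \right)} = 2 \sin{\left(1 \right)}  ✓
Hence u(x, t) = 2 \sin{\left(t x \right)}.

Answer: u(x, t) = 2 \sin{\left(t x \right)}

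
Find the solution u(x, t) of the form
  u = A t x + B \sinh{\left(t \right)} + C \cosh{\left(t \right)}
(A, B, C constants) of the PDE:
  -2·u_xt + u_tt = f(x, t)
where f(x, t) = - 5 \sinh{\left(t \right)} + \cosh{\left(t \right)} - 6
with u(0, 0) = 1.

Substitute the ansatz u = A t x + B \sinh{\left(t \right)} + C \cosh{\left(t \right)} into the left-hand side.
Derivatives of the ansatz:
  u_xt = A
  u_tt = B \sinh{\left(t \right)} + C \cosh{\left(t \right)}
Term by term:
  -2·u_xt = - 2 A
  u_tt = B \sinh{\left(t \right)} + C \cosh{\left(t \right)}
So the left-hand side equals
  - 2 A + B \sinh{\left(t \right)} + C \cosh{\left(t \right)}
This must equal f(x, t) = - 5 \sinh{\left(t \right)} + \cosh{\left(t \right)} - 6 identically.
Matching coefficients of the independent functions:
  [constant term]:  - 2 A = -6
  [\sinh{\left(t \right)}]:  B = -5
  [\cosh{\left(t \right)}]:  C = 1
Solving: A = 3, B = -5, C = 1.
Check against the point condition:
  u(0, 0) = 1  ⟹  C = 1  ✓
Hence u(x, t) = 3 t x - 5 \sinh{\left(t \right)} + \cosh{\left(t \right)}.

Answer: u(x, t) = 3 t x - 5 \sinh{\left(t \right)} + \cosh{\left(t \right)}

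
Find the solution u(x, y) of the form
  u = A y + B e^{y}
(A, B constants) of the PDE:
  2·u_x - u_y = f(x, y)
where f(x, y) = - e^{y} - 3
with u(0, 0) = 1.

Substitute the ansatz u = A y + B e^{y} into the left-hand side.
Derivatives of the ansatz:
  u_x = 0
  u_y = A + B e^{y}
Term by term:
  2·u_x = 0
  -u_y = - A - B e^{y}
So the left-hand side equals
  - A - B e^{y}
This must equal f(x, y) = - e^{y} - 3 identically.
Matching coefficients of the independent functions:
  [constant term]:  - A = -3
  [e^{y}]:  - B = -1
Solving: A = 3, B = 1.
Check against the point condition:
  u(0, 0) = 1  ⟹  B = 1  ✓
Hence u(x, y) = 3 y + e^{y}.

Answer: u(x, y) = 3 y + e^{y}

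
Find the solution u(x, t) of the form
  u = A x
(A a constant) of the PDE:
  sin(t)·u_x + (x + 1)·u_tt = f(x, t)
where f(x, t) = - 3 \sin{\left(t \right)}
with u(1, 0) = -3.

Answer: u(x, t) = - 3 x

Derivation:
Substitute the ansatz u = A x into the left-hand side.
Derivatives of the ansatz:
  u_x = A
  u_tt = 0
Term by term:
  sin(t)·u_x = A \sin{\left(t \right)}
  (x + 1)·u_tt = 0
So the left-hand side equals
  A \sin{\left(t \right)}
This must equal f(x, t) = - 3 \sin{\left(t \right)} identically.
Matching coefficients of the independent functions:
  [\sin{\left(t \right)}]:  A = -3
Solving: A = -3.
Check against the point condition:
  u(1, 0) = -3  ⟹  A = -3  ✓
Hence u(x, t) = - 3 x.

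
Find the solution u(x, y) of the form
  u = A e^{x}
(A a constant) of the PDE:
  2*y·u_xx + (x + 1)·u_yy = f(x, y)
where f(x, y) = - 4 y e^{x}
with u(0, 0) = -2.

Answer: u(x, y) = - 2 e^{x}

Derivation:
Substitute the ansatz u = A e^{x} into the left-hand side.
Derivatives of the ansatz:
  u_xx = A e^{x}
  u_yy = 0
Term by term:
  2*y·u_xx = 2 A y e^{x}
  (x + 1)·u_yy = 0
So the left-hand side equals
  2 A y e^{x}
This must equal f(x, y) = - 4 y e^{x} identically.
Matching coefficients of the independent functions:
  [y e^{x}]:  2 A = -4
Solving: A = -2.
Check against the point condition:
  u(0, 0) = -2  ⟹  A = -2  ✓
Hence u(x, y) = - 2 e^{x}.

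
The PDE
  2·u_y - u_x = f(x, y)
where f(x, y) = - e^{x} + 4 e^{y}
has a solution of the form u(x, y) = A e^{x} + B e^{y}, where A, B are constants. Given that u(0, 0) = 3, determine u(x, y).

Substitute the ansatz u = A e^{x} + B e^{y} into the left-hand side.
Derivatives of the ansatz:
  u_y = B e^{y}
  u_x = A e^{x}
Term by term:
  2·u_y = 2 B e^{y}
  -u_x = - A e^{x}
So the left-hand side equals
  - A e^{x} + 2 B e^{y}
This must equal f(x, y) = - e^{x} + 4 e^{y} identically.
Matching coefficients of the independent functions:
  [e^{x}]:  - A = -1
  [e^{y}]:  2 B = 4
Solving: A = 1, B = 2.
Check against the point condition:
  u(0, 0) = 3  ⟹  A + B = 3  ✓
Hence u(x, y) = e^{x} + 2 e^{y}.

Answer: u(x, y) = e^{x} + 2 e^{y}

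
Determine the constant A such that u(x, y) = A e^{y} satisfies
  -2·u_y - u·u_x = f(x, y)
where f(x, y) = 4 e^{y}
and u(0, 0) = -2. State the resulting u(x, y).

Answer: u(x, y) = - 2 e^{y}

Derivation:
Substitute the ansatz u = A e^{y} into the left-hand side.
Derivatives of the ansatz:
  u_y = A e^{y}
  u_x = 0
Term by term:
  -2·u_y = - 2 A e^{y}
  -u·u_x = 0
So the left-hand side equals
  - 2 A e^{y}
This must equal f(x, y) = 4 e^{y} identically.
Matching coefficients of the independent functions:
  [e^{y}]:  - 2 A = 4
Solving: A = -2.
Check against the point condition:
  u(0, 0) = -2  ⟹  A = -2  ✓
Hence u(x, y) = - 2 e^{y}.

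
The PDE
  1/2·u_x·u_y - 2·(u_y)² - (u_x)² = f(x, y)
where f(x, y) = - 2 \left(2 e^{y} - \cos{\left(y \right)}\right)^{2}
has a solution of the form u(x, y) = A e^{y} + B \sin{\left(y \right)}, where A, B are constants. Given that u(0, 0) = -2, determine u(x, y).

Substitute the ansatz u = A e^{y} + B \sin{\left(y \right)} into the left-hand side.
Derivatives of the ansatz:
  u_x = 0
  u_y = A e^{y} + B \cos{\left(y \right)}
Term by term:
  1/2·u_x·u_y = 0
  -2·(u_y)² = - 2 A^{2} e^{2 y} - 4 A B e^{y} \cos{\left(y \right)} - 2 B^{2} \cos^{2}{\left(y \right)}
  -(u_x)² = 0
So the left-hand side equals
  - 2 A^{2} e^{2 y} - 4 A B e^{y} \cos{\left(y \right)} - 2 B^{2} \cos^{2}{\left(y \right)}
This must equal f(x, y) identically; expanded, f = - 8 e^{2 y} + 8 e^{y} \cos{\left(y \right)} - 2 \cos^{2}{\left(y \right)}.
Matching coefficients of the independent functions:
  [e^{y} \cos{\left(y \right)}]:  - 4 A B = 8
  [e^{2 y}]:  - 2 A^{2} = -8
  [\cos^{2}{\left(y \right)}]:  - 2 B^{2} = -2
These equations allow (A, B) = (-2, 1) or (2, -1).
Impose the point condition(s):
  u(0, 0) = -2  ⟹  A = -2
Only A = -2, B = 1 satisfies everything.
Hence u(x, y) = - 2 e^{y} + \sin{\left(y \right)}.

Answer: u(x, y) = - 2 e^{y} + \sin{\left(y \right)}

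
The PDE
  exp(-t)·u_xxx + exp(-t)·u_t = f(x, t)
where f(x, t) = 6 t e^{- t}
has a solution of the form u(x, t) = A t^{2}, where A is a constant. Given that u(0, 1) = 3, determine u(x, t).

Substitute the ansatz u = A t^{2} into the left-hand side.
Derivatives of the ansatz:
  u_xxx = 0
  u_t = 2 A t
Term by term:
  exp(-t)·u_xxx = 0
  exp(-t)·u_t = 2 A t e^{- t}
So the left-hand side equals
  2 A t e^{- t}
This must equal f(x, t) = 6 t e^{- t} identically.
Matching coefficients of the independent functions:
  [t e^{- t}]:  2 A = 6
Solving: A = 3.
Check against the point condition:
  u(0, 1) = 3  ⟹  A = 3  ✓
Hence u(x, t) = 3 t^{2}.

Answer: u(x, t) = 3 t^{2}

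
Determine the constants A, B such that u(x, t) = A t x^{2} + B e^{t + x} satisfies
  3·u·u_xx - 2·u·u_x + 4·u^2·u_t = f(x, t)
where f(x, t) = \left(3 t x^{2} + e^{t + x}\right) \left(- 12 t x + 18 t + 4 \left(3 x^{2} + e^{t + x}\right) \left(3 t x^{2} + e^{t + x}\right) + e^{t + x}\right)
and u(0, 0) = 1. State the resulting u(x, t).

Substitute the ansatz u = A t x^{2} + B e^{t + x} into the left-hand side.
Derivatives of the ansatz:
  u_xx = 2 A t + B e^{t} e^{x}
  u_x = 2 A t x + B e^{t} e^{x}
  u_t = A x^{2} + B e^{t} e^{x}
Term by term:
  3·u·u_xx = 6 A^{2} t^{2} x^{2} + 3 A B t x^{2} e^{t} e^{x} + 6 A B t e^{t} e^{x} + 3 B^{2} e^{2 t} e^{2 x}
  -2·u·u_x = - 4 A^{2} t^{2} x^{3} - 2 A B t x^{2} e^{t} e^{x} - 4 A B t x e^{t} e^{x} - 2 B^{2} e^{2 t} e^{2 x}
  4·u^2·u_t = 4 A^{3} t^{2} x^{6} + 4 A^{2} B t^{2} x^{4} e^{t} e^{x} + 8 A^{2} B t x^{4} e^{t} e^{x} + 8 A B^{2} t x^{2} e^{2 t} e^{2 x} + 4 A B^{2} x^{2} e^{2 t} e^{2 x} + 4 B^{3} e^{3 t} e^{3 x}
So the left-hand side equals
  4 A^{3} t^{2} x^{6} + 4 A^{2} B t^{2} x^{4} e^{t} e^{x} + 8 A^{2} B t x^{4} e^{t} e^{x} - 4 A^{2} t^{2} x^{3} + 6 A^{2} t^{2} x^{2} + 8 A B^{2} t x^{2} e^{2 t} e^{2 x} + 4 A B^{2} x^{2} e^{2 t} e^{2 x} + A B t x^{2} e^{t} e^{x} - 4 A B t x e^{t} e^{x} + 6 A B t e^{t} e^{x} + 4 B^{3} e^{3 t} e^{3 x} + B^{2} e^{2 t} e^{2 x}
This must equal f(x, t) identically; expanded, f = 108 t^{2} x^{6} + 36 t^{2} x^{4} e^{t} e^{x} - 36 t^{2} x^{3} + 54 t^{2} x^{2} + 72 t x^{4} e^{t} e^{x} + 24 t x^{2} e^{2 t} e^{2 x} + 3 t x^{2} e^{t} e^{x} - 12 t x e^{t} e^{x} + 18 t e^{t} e^{x} + 12 x^{2} e^{2 t} e^{2 x} + 4 e^{3 t} e^{3 x} + e^{2 t} e^{2 x}.
Matching coefficients of the independent functions:
  [t^{2} x^{2}]:  6 A^{2} = 54
  [t^{2} x^{3}]:  - 4 A^{2} = -36
  [t^{2} x^{6}]:  4 A^{3} = 108
  [e^{2 t} e^{2 x}]:  B^{2} = 1
  [e^{3 t} e^{3 x}]:  4 B^{3} = 4
  [t e^{t} e^{x}]:  6 A B = 18
  [x^{2} e^{2 t} e^{2 x}]:  4 A B^{2} = 12
  [t x e^{t} e^{x}]:  - 4 A B = -12
  [t x^{2} e^{t} e^{x}]:  A B = 3
  [t x^{2} e^{2 t} e^{2 x}]:  8 A B^{2} = 24
  [t x^{4} e^{t} e^{x}]:  8 A^{2} B = 72
  [t^{2} x^{4} e^{t} e^{x}]:  4 A^{2} B = 36
Solving: A = 3, B = 1.
Check against the point condition:
  u(0, 0) = 1  ⟹  B = 1  ✓
Hence u(x, t) = 3 t x^{2} + e^{t + x}.

Answer: u(x, t) = 3 t x^{2} + e^{t + x}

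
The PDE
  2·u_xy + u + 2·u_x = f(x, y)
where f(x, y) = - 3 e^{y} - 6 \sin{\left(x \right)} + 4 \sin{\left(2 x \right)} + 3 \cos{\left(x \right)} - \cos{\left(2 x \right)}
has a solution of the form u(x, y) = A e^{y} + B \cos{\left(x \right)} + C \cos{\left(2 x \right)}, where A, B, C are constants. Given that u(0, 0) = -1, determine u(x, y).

Substitute the ansatz u = A e^{y} + B \cos{\left(x \right)} + C \cos{\left(2 x \right)} into the left-hand side.
Derivatives of the ansatz:
  u_xy = 0
  u_x = - B \sin{\left(x \right)} - 2 C \sin{\left(2 x \right)}
Term by term:
  2·u_xy = 0
  u = A e^{y} + B \cos{\left(x \right)} + C \cos{\left(2 x \right)}
  2·u_x = - 2 B \sin{\left(x \right)} - 4 C \sin{\left(2 x \right)}
So the left-hand side equals
  A e^{y} - 2 B \sin{\left(x \right)} + B \cos{\left(x \right)} - 4 C \sin{\left(2 x \right)} + C \cos{\left(2 x \right)}
This must equal f(x, y) = - 3 e^{y} - 6 \sin{\left(x \right)} + 4 \sin{\left(2 x \right)} + 3 \cos{\left(x \right)} - \cos{\left(2 x \right)} identically.
Matching coefficients of the independent functions:
  [e^{y}]:  A = -3
  [\sin{\left(x \right)}]:  - 2 B = -6
  [\sin{\left(2 x \right)}]:  - 4 C = 4
  [\cos{\left(x \right)}]:  B = 3
  [\cos{\left(2 x \right)}]:  C = -1
Solving: A = -3, B = 3, C = -1.
Check against the point condition:
  u(0, 0) = -1  ⟹  A + B + C = -1  ✓
Hence u(x, y) = - 3 e^{y} + 3 \cos{\left(x \right)} - \cos{\left(2 x \right)}.

Answer: u(x, y) = - 3 e^{y} + 3 \cos{\left(x \right)} - \cos{\left(2 x \right)}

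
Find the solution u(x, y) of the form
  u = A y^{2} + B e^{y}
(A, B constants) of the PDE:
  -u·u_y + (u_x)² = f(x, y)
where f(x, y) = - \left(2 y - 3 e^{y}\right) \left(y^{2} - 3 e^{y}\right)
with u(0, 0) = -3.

Answer: u(x, y) = y^{2} - 3 e^{y}

Derivation:
Substitute the ansatz u = A y^{2} + B e^{y} into the left-hand side.
Derivatives of the ansatz:
  u_y = 2 A y + B e^{y}
  u_x = 0
Term by term:
  -u·u_y = - 2 A^{2} y^{3} - A B y^{2} e^{y} - 2 A B y e^{y} - B^{2} e^{2 y}
  (u_x)² = 0
So the left-hand side equals
  - 2 A^{2} y^{3} - A B y^{2} e^{y} - 2 A B y e^{y} - B^{2} e^{2 y}
This must equal f(x, y) identically; expanded, f = - 2 y^{3} + 3 y^{2} e^{y} + 6 y e^{y} - 9 e^{2 y}.
Matching coefficients of the independent functions:
  [y^{3}]:  - 2 A^{2} = -2
  [y e^{y}]:  - 2 A B = 6
  [y^{2} e^{y}]:  - A B = 3
  [e^{2 y}]:  - B^{2} = -9
These equations allow (A, B) = (-1, 3) or (1, -3).
Impose the point condition(s):
  u(0, 0) = -3  ⟹  B = -3
Only A = 1, B = -3 satisfies everything.
Hence u(x, y) = y^{2} - 3 e^{y}.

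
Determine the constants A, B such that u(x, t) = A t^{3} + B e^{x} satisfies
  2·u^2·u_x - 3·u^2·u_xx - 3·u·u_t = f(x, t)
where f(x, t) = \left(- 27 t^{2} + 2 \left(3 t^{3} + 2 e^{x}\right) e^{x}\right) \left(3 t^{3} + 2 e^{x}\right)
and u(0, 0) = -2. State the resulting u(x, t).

Substitute the ansatz u = A t^{3} + B e^{x} into the left-hand side.
Derivatives of the ansatz:
  u_x = B e^{x}
  u_xx = B e^{x}
  u_t = 3 A t^{2}
Term by term:
  2·u^2·u_x = 2 A^{2} B t^{6} e^{x} + 4 A B^{2} t^{3} e^{2 x} + 2 B^{3} e^{3 x}
  -3·u^2·u_xx = - 3 A^{2} B t^{6} e^{x} - 6 A B^{2} t^{3} e^{2 x} - 3 B^{3} e^{3 x}
  -3·u·u_t = - 9 A^{2} t^{5} - 9 A B t^{2} e^{x}
So the left-hand side equals
  - A^{2} B t^{6} e^{x} - 9 A^{2} t^{5} - 2 A B^{2} t^{3} e^{2 x} - 9 A B t^{2} e^{x} - B^{3} e^{3 x}
This must equal f(x, t) identically; expanded, f = 18 t^{6} e^{x} - 81 t^{5} + 24 t^{3} e^{2 x} - 54 t^{2} e^{x} + 8 e^{3 x}.
Matching coefficients of the independent functions:
  [t^{5}]:  - 9 A^{2} = -81
  [t^{2} e^{x}]:  - 9 A B = -54
  [t^{3} e^{2 x}]:  - 2 A B^{2} = 24
  [t^{6} e^{x}]:  - A^{2} B = 18
  [e^{3 x}]:  - B^{3} = 8
Solving: A = -3, B = -2.
Check against the point condition:
  u(0, 0) = -2  ⟹  B = -2  ✓
Hence u(x, t) = - 3 t^{3} - 2 e^{x}.

Answer: u(x, t) = - 3 t^{3} - 2 e^{x}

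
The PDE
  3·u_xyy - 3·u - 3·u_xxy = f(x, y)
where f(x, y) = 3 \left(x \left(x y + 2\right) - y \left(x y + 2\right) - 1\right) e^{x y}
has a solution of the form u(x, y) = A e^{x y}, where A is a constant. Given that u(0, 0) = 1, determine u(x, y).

Answer: u(x, y) = e^{x y}

Derivation:
Substitute the ansatz u = A e^{x y} into the left-hand side.
Derivatives of the ansatz:
  u_xyy = A x^{2} y e^{x y} + 2 A x e^{x y}
  u_xxy = A x y^{2} e^{x y} + 2 A y e^{x y}
Term by term:
  3·u_xyy = 3 A x^{2} y e^{x y} + 6 A x e^{x y}
  -3·u = - 3 A e^{x y}
  -3·u_xxy = - 3 A x y^{2} e^{x y} - 6 A y e^{x y}
So the left-hand side equals
  3 A x^{2} y e^{x y} - 3 A x y^{2} e^{x y} + 6 A x e^{x y} - 6 A y e^{x y} - 3 A e^{x y}
This must equal f(x, y) identically; expanded, f = 3 x^{2} y e^{x y} - 3 x y^{2} e^{x y} + 6 x e^{x y} - 6 y e^{x y} - 3 e^{x y}.
Matching coefficients of the independent functions:
  [x e^{x y}]:  6 A = 6
  [y e^{x y}]:  - 6 A = -6
  [x y^{2} e^{x y}, e^{x y}]:  - 3 A = -3
  [x^{2} y e^{x y}]:  3 A = 3
Solving: A = 1.
Check against the point condition:
  u(0, 0) = 1  ⟹  A = 1  ✓
Hence u(x, y) = e^{x y}.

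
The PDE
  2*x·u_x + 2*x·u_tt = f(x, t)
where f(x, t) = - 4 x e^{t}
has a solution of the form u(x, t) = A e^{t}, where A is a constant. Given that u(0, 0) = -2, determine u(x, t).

Substitute the ansatz u = A e^{t} into the left-hand side.
Derivatives of the ansatz:
  u_x = 0
  u_tt = A e^{t}
Term by term:
  2*x·u_x = 0
  2*x·u_tt = 2 A x e^{t}
So the left-hand side equals
  2 A x e^{t}
This must equal f(x, t) = - 4 x e^{t} identically.
Matching coefficients of the independent functions:
  [x e^{t}]:  2 A = -4
Solving: A = -2.
Check against the point condition:
  u(0, 0) = -2  ⟹  A = -2  ✓
Hence u(x, t) = - 2 e^{t}.

Answer: u(x, t) = - 2 e^{t}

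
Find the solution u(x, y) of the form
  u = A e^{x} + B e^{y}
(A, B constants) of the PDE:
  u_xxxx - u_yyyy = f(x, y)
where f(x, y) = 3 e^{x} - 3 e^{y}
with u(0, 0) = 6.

Substitute the ansatz u = A e^{x} + B e^{y} into the left-hand side.
Derivatives of the ansatz:
  u_xxxx = A e^{x}
  u_yyyy = B e^{y}
Term by term:
  u_xxxx = A e^{x}
  -u_yyyy = - B e^{y}
So the left-hand side equals
  A e^{x} - B e^{y}
This must equal f(x, y) = 3 e^{x} - 3 e^{y} identically.
Matching coefficients of the independent functions:
  [e^{x}]:  A = 3
  [e^{y}]:  - B = -3
Solving: A = 3, B = 3.
Check against the point condition:
  u(0, 0) = 6  ⟹  A + B = 6  ✓
Hence u(x, y) = 3 e^{x} + 3 e^{y}.

Answer: u(x, y) = 3 e^{x} + 3 e^{y}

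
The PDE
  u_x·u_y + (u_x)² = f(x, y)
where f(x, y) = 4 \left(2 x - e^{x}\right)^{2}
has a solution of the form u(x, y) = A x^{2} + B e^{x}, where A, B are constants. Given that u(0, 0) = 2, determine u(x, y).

Substitute the ansatz u = A x^{2} + B e^{x} into the left-hand side.
Derivatives of the ansatz:
  u_x = 2 A x + B e^{x}
  u_y = 0
Term by term:
  u_x·u_y = 0
  (u_x)² = 4 A^{2} x^{2} + 4 A B x e^{x} + B^{2} e^{2 x}
So the left-hand side equals
  4 A^{2} x^{2} + 4 A B x e^{x} + B^{2} e^{2 x}
This must equal f(x, y) identically; expanded, f = 16 x^{2} - 16 x e^{x} + 4 e^{2 x}.
Matching coefficients of the independent functions:
  [x^{2}]:  4 A^{2} = 16
  [x e^{x}]:  4 A B = -16
  [e^{2 x}]:  B^{2} = 4
These equations allow (A, B) = (-2, 2) or (2, -2).
Impose the point condition(s):
  u(0, 0) = 2  ⟹  B = 2
Only A = -2, B = 2 satisfies everything.
Hence u(x, y) = - 2 x^{2} + 2 e^{x}.

Answer: u(x, y) = - 2 x^{2} + 2 e^{x}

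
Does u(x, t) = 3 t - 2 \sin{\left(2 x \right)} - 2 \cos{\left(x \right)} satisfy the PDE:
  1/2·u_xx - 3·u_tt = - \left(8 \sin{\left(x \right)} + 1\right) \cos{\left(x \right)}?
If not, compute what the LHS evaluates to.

Evaluate each term of the left-hand side for u = 3 t - 2 \sin{\left(2 x \right)} - 2 \cos{\left(x \right)}.
Derivatives:
  u_xx = 8 \sin{\left(2 x \right)} + 2 \cos{\left(x \right)}
  u_tt = 0
Terms:
  1/2·u_xx = \left(8 \sin{\left(x \right)} + 1\right) \cos{\left(x \right)}
  -3·u_tt = 0
Sum: LHS = \left(8 \sin{\left(x \right)} + 1\right) \cos{\left(x \right)}
Given right-hand side: - \left(8 \sin{\left(x \right)} + 1\right) \cos{\left(x \right)}. Difference LHS − RHS = 2 \left(8 \sin{\left(x \right)} + 1\right) \cos{\left(x \right)} ≠ 0, so u is not a solution.

Answer: No, the LHS evaluates to \left(8 \sin{\left(x \right)} + 1\right) \cos{\left(x \right)}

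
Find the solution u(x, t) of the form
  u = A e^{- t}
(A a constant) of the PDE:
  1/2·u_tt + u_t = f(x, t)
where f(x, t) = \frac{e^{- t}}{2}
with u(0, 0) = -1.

Substitute the ansatz u = A e^{- t} into the left-hand side.
Derivatives of the ansatz:
  u_tt = A e^{- t}
  u_t = - A e^{- t}
Term by term:
  1/2·u_tt = \frac{A e^{- t}}{2}
  u_t = - A e^{- t}
So the left-hand side equals
  - \frac{A e^{- t}}{2}
This must equal f(x, t) = \frac{e^{- t}}{2} identically.
Matching coefficients of the independent functions:
  [e^{- t}]:  - \frac{A}{2} = \frac{1}{2}
Solving: A = -1.
Check against the point condition:
  u(0, 0) = -1  ⟹  A = -1  ✓
Hence u(x, t) = - e^{- t}.

Answer: u(x, t) = - e^{- t}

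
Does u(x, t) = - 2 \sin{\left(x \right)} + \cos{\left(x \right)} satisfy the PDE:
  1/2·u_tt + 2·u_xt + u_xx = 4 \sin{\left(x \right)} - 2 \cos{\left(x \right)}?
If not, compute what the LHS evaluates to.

Evaluate each term of the left-hand side for u = - 2 \sin{\left(x \right)} + \cos{\left(x \right)}.
Derivatives:
  u_tt = 0
  u_xt = 0
  u_xx = 2 \sin{\left(x \right)} - \cos{\left(x \right)}
Terms:
  1/2·u_tt = 0
  2·u_xt = 0
  u_xx = 2 \sin{\left(x \right)} - \cos{\left(x \right)}
Sum: LHS = 2 \sin{\left(x \right)} - \cos{\left(x \right)}
Given right-hand side: 4 \sin{\left(x \right)} - 2 \cos{\left(x \right)}. Difference LHS − RHS = - 2 \sin{\left(x \right)} + \cos{\left(x \right)} ≠ 0, so u is not a solution.

Answer: No, the LHS evaluates to 2 \sin{\left(x \right)} - \cos{\left(x \right)}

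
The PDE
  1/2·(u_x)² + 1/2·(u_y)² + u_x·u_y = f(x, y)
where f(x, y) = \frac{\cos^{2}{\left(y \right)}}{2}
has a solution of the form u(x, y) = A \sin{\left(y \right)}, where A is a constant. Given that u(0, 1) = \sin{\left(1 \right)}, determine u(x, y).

Answer: u(x, y) = \sin{\left(y \right)}

Derivation:
Substitute the ansatz u = A \sin{\left(y \right)} into the left-hand side.
Derivatives of the ansatz:
  u_x = 0
  u_y = A \cos{\left(y \right)}
Term by term:
  1/2·(u_x)² = 0
  1/2·(u_y)² = \frac{A^{2} \cos^{2}{\left(y \right)}}{2}
  u_x·u_y = 0
So the left-hand side equals
  \frac{A^{2} \cos^{2}{\left(y \right)}}{2}
This must equal f(x, y) = \frac{\cos^{2}{\left(y \right)}}{2} identically.
Matching coefficients of the independent functions:
  [\cos^{2}{\left(y \right)}]:  \frac{A^{2}}{2} = \frac{1}{2}
These equations allow (A) = (-1) or (1).
Impose the point condition(s):
  u(0, 1) = \sin{\left(1 \right)}  ⟹  A \sin{\left(1 \right)} = \sin{\left(1 \right)}
Only A = 1 satisfies everything.
Hence u(x, y) = \sin{\left(y \right)}.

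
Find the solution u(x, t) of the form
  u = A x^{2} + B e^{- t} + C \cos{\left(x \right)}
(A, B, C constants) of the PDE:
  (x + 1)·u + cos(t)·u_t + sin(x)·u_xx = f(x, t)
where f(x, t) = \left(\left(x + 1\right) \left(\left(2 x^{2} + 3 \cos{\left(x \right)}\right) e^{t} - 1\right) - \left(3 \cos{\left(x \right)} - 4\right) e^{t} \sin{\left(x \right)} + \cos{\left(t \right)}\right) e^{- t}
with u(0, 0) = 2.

Substitute the ansatz u = A x^{2} + B e^{- t} + C \cos{\left(x \right)} into the left-hand side.
Derivatives of the ansatz:
  u_t = - B e^{- t}
  u_xx = 2 A - C \cos{\left(x \right)}
Term by term:
  (x + 1)·u = A x^{3} + A x^{2} + B x e^{- t} + B e^{- t} + C x \cos{\left(x \right)} + C \cos{\left(x \right)}
  cos(t)·u_t = - B e^{- t} \cos{\left(t \right)}
  sin(x)·u_xx = 2 A \sin{\left(x \right)} - C \sin{\left(x \right)} \cos{\left(x \right)}
So the left-hand side equals
  A x^{3} + A x^{2} + 2 A \sin{\left(x \right)} + B x e^{- t} - B e^{- t} \cos{\left(t \right)} + B e^{- t} + C x \cos{\left(x \right)} - C \sin{\left(x \right)} \cos{\left(x \right)} + C \cos{\left(x \right)}
This must equal f(x, t) identically; expanded, f = 2 x^{3} + 2 x^{2} + 3 x \cos{\left(x \right)} - x e^{- t} - 3 \sin{\left(x \right)} \cos{\left(x \right)} + 4 \sin{\left(x \right)} + 3 \cos{\left(x \right)} + e^{- t} \cos{\left(t \right)} - e^{- t}.
Matching coefficients of the independent functions:
  [x^{2}, x^{3}]:  A = 2
  [x e^{- t}, e^{- t}]:  B = -1
  [x \cos{\left(x \right)}, \cos{\left(x \right)}]:  C = 3
  [e^{- t} \cos{\left(t \right)}]:  - B = 1
  [\sin{\left(x \right)} \cos{\left(x \right)}]:  - C = -3
  [\sin{\left(x \right)}]:  2 A = 4
Solving: A = 2, B = -1, C = 3.
Check against the point condition:
  u(0, 0) = 2  ⟹  B + C = 2  ✓
Hence u(x, t) = 2 x^{2} + 3 \cos{\left(x \right)} - e^{- t}.

Answer: u(x, t) = 2 x^{2} + 3 \cos{\left(x \right)} - e^{- t}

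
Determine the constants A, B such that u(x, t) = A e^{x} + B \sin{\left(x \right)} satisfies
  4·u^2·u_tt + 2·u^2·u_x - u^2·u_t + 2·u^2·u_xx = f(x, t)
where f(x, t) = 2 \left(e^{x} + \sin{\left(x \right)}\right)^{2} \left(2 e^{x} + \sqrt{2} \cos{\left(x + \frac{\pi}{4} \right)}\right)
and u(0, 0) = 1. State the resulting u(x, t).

Substitute the ansatz u = A e^{x} + B \sin{\left(x \right)} into the left-hand side.
Derivatives of the ansatz:
  u_tt = 0
  u_x = A e^{x} + B \cos{\left(x \right)}
  u_t = 0
  u_xx = A e^{x} - B \sin{\left(x \right)}
Term by term:
  4·u^2·u_tt = 0
  2·u^2·u_x = 2 A^{3} e^{3 x} + 4 A^{2} B e^{2 x} \sin{\left(x \right)} + 2 A^{2} B e^{2 x} \cos{\left(x \right)} + 2 A B^{2} e^{x} \sin^{2}{\left(x \right)} + 4 A B^{2} e^{x} \sin{\left(x \right)} \cos{\left(x \right)} + 2 B^{3} \sin^{2}{\left(x \right)} \cos{\left(x \right)}
  -u^2·u_t = 0
  2·u^2·u_xx = 2 A^{3} e^{3 x} + 2 A^{2} B e^{2 x} \sin{\left(x \right)} - 2 A B^{2} e^{x} \sin^{2}{\left(x \right)} - 2 B^{3} \sin^{3}{\left(x \right)}
So the left-hand side equals
  4 A^{3} e^{3 x} + 6 A^{2} B e^{2 x} \sin{\left(x \right)} + 2 A^{2} B e^{2 x} \cos{\left(x \right)} + 4 A B^{2} e^{x} \sin{\left(x \right)} \cos{\left(x \right)} - 2 B^{3} \sin^{3}{\left(x \right)} + 2 B^{3} \sin^{2}{\left(x \right)} \cos{\left(x \right)}
This must equal f(x, t) identically; expanded, f = 4 e^{3 x} + 6 e^{2 x} \sin{\left(x \right)} + 2 e^{2 x} \cos{\left(x \right)} + 4 e^{x} \sin{\left(x \right)} \cos{\left(x \right)} - 2 \sin^{3}{\left(x \right)} + 2 \sin^{2}{\left(x \right)} \cos{\left(x \right)}.
Matching coefficients of the independent functions:
  [e^{2 x} \sin{\left(x \right)}]:  6 A^{2} B = 6
  [e^{2 x} \cos{\left(x \right)}]:  2 A^{2} B = 2
  [\sin^{2}{\left(x \right)} \cos{\left(x \right)}]:  2 B^{3} = 2
  [e^{x} \sin{\left(x \right)} \cos{\left(x \right)}]:  4 A B^{2} = 4
  [e^{3 x}]:  4 A^{3} = 4
  [\sin^{3}{\left(x \right)}]:  - 2 B^{3} = -2
Solving: A = 1, B = 1.
Check against the point condition:
  u(0, 0) = 1  ⟹  A = 1  ✓
Hence u(x, t) = e^{x} + \sin{\left(x \right)}.

Answer: u(x, t) = e^{x} + \sin{\left(x \right)}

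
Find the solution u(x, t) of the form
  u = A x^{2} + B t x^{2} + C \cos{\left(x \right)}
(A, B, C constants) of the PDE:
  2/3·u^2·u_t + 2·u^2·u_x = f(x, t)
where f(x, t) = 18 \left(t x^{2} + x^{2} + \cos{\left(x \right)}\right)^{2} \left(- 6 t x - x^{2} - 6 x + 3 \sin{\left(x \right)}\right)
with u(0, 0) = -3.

Substitute the ansatz u = A x^{2} + B t x^{2} + C \cos{\left(x \right)} into the left-hand side.
Derivatives of the ansatz:
  u_t = B x^{2}
  u_x = 2 A x + 2 B t x - C \sin{\left(x \right)}
Term by term:
  2/3·u^2·u_t = \frac{2 A^{2} B x^{6}}{3} + \frac{4 A B^{2} t x^{6}}{3} + \frac{4 A B C x^{4} \cos{\left(x \right)}}{3} + \frac{2 B^{3} t^{2} x^{6}}{3} + \frac{4 B^{2} C t x^{4} \cos{\left(x \right)}}{3} + \frac{2 B C^{2} x^{2} \cos^{2}{\left(x \right)}}{3}
  2·u^2·u_x = 4 A^{3} x^{5} + 12 A^{2} B t x^{5} - 2 A^{2} C x^{4} \sin{\left(x \right)} + 8 A^{2} C x^{3} \cos{\left(x \right)} + 12 A B^{2} t^{2} x^{5} - 4 A B C t x^{4} \sin{\left(x \right)} + 16 A B C t x^{3} \cos{\left(x \right)} - 4 A C^{2} x^{2} \sin{\left(x \right)} \cos{\left(x \right)} + 4 A C^{2} x \cos^{2}{\left(x \right)} + 4 B^{3} t^{3} x^{5} - 2 B^{2} C t^{2} x^{4} \sin{\left(x \right)} + 8 B^{2} C t^{2} x^{3} \cos{\left(x \right)} - 4 B C^{2} t x^{2} \sin{\left(x \right)} \cos{\left(x \right)} + 4 B C^{2} t x \cos^{2}{\left(x \right)} - 2 C^{3} \sin{\left(x \right)} \cos^{2}{\left(x \right)}
So the left-hand side equals
  4 A^{3} x^{5} + 12 A^{2} B t x^{5} + \frac{2 A^{2} B x^{6}}{3} - 2 A^{2} C x^{4} \sin{\left(x \right)} + 8 A^{2} C x^{3} \cos{\left(x \right)} + 12 A B^{2} t^{2} x^{5} + \frac{4 A B^{2} t x^{6}}{3} - 4 A B C t x^{4} \sin{\left(x \right)} + 16 A B C t x^{3} \cos{\left(x \right)} + \frac{4 A B C x^{4} \cos{\left(x \right)}}{3} - 4 A C^{2} x^{2} \sin{\left(x \right)} \cos{\left(x \right)} + 4 A C^{2} x \cos^{2}{\left(x \right)} + 4 B^{3} t^{3} x^{5} + \frac{2 B^{3} t^{2} x^{6}}{3} - 2 B^{2} C t^{2} x^{4} \sin{\left(x \right)} + 8 B^{2} C t^{2} x^{3} \cos{\left(x \right)} + \frac{4 B^{2} C t x^{4} \cos{\left(x \right)}}{3} - 4 B C^{2} t x^{2} \sin{\left(x \right)} \cos{\left(x \right)} + 4 B C^{2} t x \cos^{2}{\left(x \right)} + \frac{2 B C^{2} x^{2} \cos^{2}{\left(x \right)}}{3} - 2 C^{3} \sin{\left(x \right)} \cos^{2}{\left(x \right)}
This must equal f(x, t) identically; expanded, f = - 108 t^{3} x^{5} - 18 t^{2} x^{6} - 324 t^{2} x^{5} + 54 t^{2} x^{4} \sin{\left(x \right)} - 216 t^{2} x^{3} \cos{\left(x \right)} - 36 t x^{6} - 324 t x^{5} + 108 t x^{4} \sin{\left(x \right)} - 36 t x^{4} \cos{\left(x \right)} - 432 t x^{3} \cos{\left(x \right)} + 108 t x^{2} \sin{\left(x \right)} \cos{\left(x \right)} - 108 t x \cos^{2}{\left(x \right)} - 18 x^{6} - 108 x^{5} + 54 x^{4} \sin{\left(x \right)} - 36 x^{4} \cos{\left(x \right)} - 216 x^{3} \cos{\left(x \right)} + 108 x^{2} \sin{\left(x \right)} \cos{\left(x \right)} - 18 x^{2} \cos^{2}{\left(x \right)} - 108 x \cos^{2}{\left(x \right)} + 54 \sin{\left(x \right)} \cos^{2}{\left(x \right)}.
Matching coefficients of the independent functions:
(each divided by its leading coefficient; functions giving the same equation are listed together)
  [x^{5}]:  A^{3} + 27 = 0
  [x^{6}, t x^{5}]:  A^{2} B + 27 = 0
  [t x^{6}, t^{2} x^{5}]:  A B^{2} + 27 = 0
  [t^{2} x^{6}, t^{3} x^{5}]:  B^{3} + 27 = 0
  [x \cos^{2}{\left(x \right)}, x^{2} \sin{\left(x \right)} \cos{\left(x \right)}]:  A C^{2} + 27 = 0
  [x^{2} \cos^{2}{\left(x \right)}, t x \cos^{2}{\left(x \right)}, t x^{2} \sin{\left(x \right)} \cos{\left(x \right)}]:  B C^{2} + 27 = 0
  [x^{3} \cos{\left(x \right)}, x^{4} \sin{\left(x \right)}]:  A^{2} C + 27 = 0
  [x^{4} \cos{\left(x \right)}, t x^{3} \cos{\left(x \right)}, t x^{4} \sin{\left(x \right)}]:  A B C + 27 = 0
  [\sin{\left(x \right)} \cos^{2}{\left(x \right)}]:  C^{3} + 27 = 0
  [t x^{4} \cos{\left(x \right)}, t^{2} x^{3} \cos{\left(x \right)}, t^{2} x^{4} \sin{\left(x \right)}]:  B^{2} C + 27 = 0
Solving: A = -3, B = -3, C = -3.
Check against the point condition:
  u(0, 0) = -3  ⟹  C = -3  ✓
Hence u(x, t) = - 3 t x^{2} - 3 x^{2} - 3 \cos{\left(x \right)}.

Answer: u(x, t) = - 3 t x^{2} - 3 x^{2} - 3 \cos{\left(x \right)}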